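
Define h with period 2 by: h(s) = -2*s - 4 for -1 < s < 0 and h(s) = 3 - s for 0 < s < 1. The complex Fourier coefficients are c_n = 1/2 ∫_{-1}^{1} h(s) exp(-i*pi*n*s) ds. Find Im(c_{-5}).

11/(10*pi)

Since h is real-valued, Im(c_{-5}) = -1/2 ∫_{-1}^{1} h(s) sin(-5*pi*s) ds = b_{5}/2.
Split the integral at the breakpoints.
Integrating by parts (boundary term plus one more integral), an antiderivative of (-2*s - 4) sin(-5*pi*s) is -2*s*cos(5*pi*s)/(5*pi) + 2*sin(5*pi*s)/(25*pi**2) - 4*cos(5*pi*s)/(5*pi); evaluating from -1 to 0: ∫_{-1}^{0} (-2*s - 4) sin(-5*pi*s) ds = (-4/(5*pi)) - (2/(5*pi)) = -6/(5*pi).
Integrating by parts (boundary term plus one more integral), an antiderivative of (3 - s) sin(-5*pi*s) is -s*cos(5*pi*s)/(5*pi) + sin(5*pi*s)/(25*pi**2) + 3*cos(5*pi*s)/(5*pi); evaluating from 0 to 1: ∫_{0}^{1} (3 - s) sin(-5*pi*s) ds = (-2/(5*pi)) - (3/(5*pi)) = -1/pi.
So ∫_{-1}^{1} h(s) sin(-5*pi*s) ds = -11/(5*pi).
Hence Im(c_{-5}) = (-1/2)·(-11/(5*pi)) = 11/(10*pi).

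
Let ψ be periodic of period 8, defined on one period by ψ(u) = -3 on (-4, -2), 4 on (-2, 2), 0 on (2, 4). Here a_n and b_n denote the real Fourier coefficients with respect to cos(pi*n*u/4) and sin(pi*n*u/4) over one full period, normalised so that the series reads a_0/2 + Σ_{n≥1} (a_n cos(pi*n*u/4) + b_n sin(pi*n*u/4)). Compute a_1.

a_1 = 1/4 ∫_{-4}^{4} ψ(u) cos(pi*u/4) du.
Split the integral at the breakpoints.
Directly, an antiderivative of (-3) cos(pi*u/4) is -12*sin(pi*u/4)/pi; evaluating from -4 to -2: ∫_{-4}^{-2} (-3) cos(pi*u/4) du = (12/pi) - (0) = 12/pi.
Directly, an antiderivative of (4) cos(pi*u/4) is 16*sin(pi*u/4)/pi; evaluating from -2 to 2: ∫_{-2}^{2} (4) cos(pi*u/4) du = (16/pi) - (-16/pi) = 32/pi.
∫_{2}^{4} (0) cos(pi*u/4) du = 0.
Summing the pieces and multiplying by (1/4) gives a_1 = 11/pi.

11/pi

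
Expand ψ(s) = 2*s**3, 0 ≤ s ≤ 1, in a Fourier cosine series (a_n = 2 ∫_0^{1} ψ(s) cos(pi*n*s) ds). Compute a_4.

3/(4*pi**2)

a_4 = 2 ∫_0^{1} (2*s**3) cos(4*pi*s) ds.
Integrating by parts three times (tabular method), an antiderivative of (2*s**3) cos(4*pi*s) is s**3*sin(4*pi*s)/(2*pi) + 3*s**2*cos(4*pi*s)/(8*pi**2) - 3*s*sin(4*pi*s)/(16*pi**3) - 3*cos(4*pi*s)/(64*pi**4); evaluating from 0 to 1: ∫_{0}^{1} (2*s**3) cos(4*pi*s) ds = (3*(-1 + 8*pi**2)/(64*pi**4)) - (-3/(64*pi**4)) = 3/(8*pi**2).
Hence a_4 = 2·(3/(8*pi**2)) = 3/(4*pi**2).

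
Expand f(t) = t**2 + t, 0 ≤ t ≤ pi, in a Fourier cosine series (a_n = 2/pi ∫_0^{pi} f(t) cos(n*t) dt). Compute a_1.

-4 - 4/pi

a_1 = 2/pi ∫_0^{pi} (t**2 + t) cos(t) dt.
Integrating by parts twice (tabular method), an antiderivative of (t**2 + t) cos(t) is t**2*sin(t) + t*sin(t) + 2*t*cos(t) - 2*sin(t) + cos(t); evaluating from 0 to pi: ∫_{0}^{pi} (t**2 + t) cos(t) dt = (-2*pi - 1) - (1) = -2*pi - 2.
Hence a_1 = (2/pi)·(-2*pi - 2) = -4 - 4/pi.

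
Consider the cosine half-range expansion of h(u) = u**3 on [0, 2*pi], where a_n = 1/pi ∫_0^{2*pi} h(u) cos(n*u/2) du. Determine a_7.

a_7 = 1/pi ∫_0^{2*pi} (u**3) cos(7*u/2) du.
Integrating by parts three times (tabular method), an antiderivative of (u**3) cos(7*u/2) is 2*u**3*sin(7*u/2)/7 + 12*u**2*cos(7*u/2)/49 - 48*u*sin(7*u/2)/343 - 96*cos(7*u/2)/2401; evaluating from 0 to 2*pi: ∫_{0}^{2*pi} (u**3) cos(7*u/2) du = (96/2401 - 48*pi**2/49) - (-96/2401) = 192/2401 - 48*pi**2/49.
Hence a_7 = (1/pi)·(192/2401 - 48*pi**2/49) = 48*(4 - 49*pi**2)/(2401*pi).

48*(4 - 49*pi**2)/(2401*pi)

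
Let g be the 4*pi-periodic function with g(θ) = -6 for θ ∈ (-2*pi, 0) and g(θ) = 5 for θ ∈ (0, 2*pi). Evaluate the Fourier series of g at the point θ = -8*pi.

-1/2

θ = -8*pi differs from θ = 0 by -2 full period(s), and the series is 4*pi-periodic.
At θ = 0 the one-sided limits are g(0^-) = -6 and g(0^+) = 5.
By Dirichlet's theorem the series converges to their average, [(-6) + (5)]/2 = -1/2.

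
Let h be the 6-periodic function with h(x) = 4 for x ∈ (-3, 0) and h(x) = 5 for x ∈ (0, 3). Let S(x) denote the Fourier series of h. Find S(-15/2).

4

x = -15/2 differs from x = -3/2 by -1 full period(s), and the series is 6-periodic.
h is continuous at x = -3/2 with value 4, so the series converges to 4 there.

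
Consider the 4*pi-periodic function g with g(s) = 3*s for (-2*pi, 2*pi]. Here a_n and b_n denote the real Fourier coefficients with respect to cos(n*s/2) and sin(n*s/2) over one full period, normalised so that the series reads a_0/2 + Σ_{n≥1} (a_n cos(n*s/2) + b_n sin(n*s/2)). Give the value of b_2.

b_2 = (1/(2*pi)) ∫_{-2*pi}^{2*pi} g(s) sin(s) ds.
g is odd and sin(s) is odd, so the integrand is even and b_2 = 1/pi ∫_0^{2*pi} g(s) sin(s) ds.
Integrating by parts (boundary term plus one more integral), an antiderivative of (3*s) sin(s) is -3*s*cos(s) + 3*sin(s); evaluating from 0 to 2*pi: ∫_{0}^{2*pi} (3*s) sin(s) ds = (-6*pi) - (0) = -6*pi.
Hence b_2 = (1/pi)·(-6*pi) = -6.

-6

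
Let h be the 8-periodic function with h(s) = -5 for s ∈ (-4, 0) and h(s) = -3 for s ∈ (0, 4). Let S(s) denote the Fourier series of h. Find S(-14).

s = -14 differs from s = 2 by -2 full period(s), and the series is 8-periodic.
h is continuous at s = 2 with value -3, so the series converges to -3 there.

-3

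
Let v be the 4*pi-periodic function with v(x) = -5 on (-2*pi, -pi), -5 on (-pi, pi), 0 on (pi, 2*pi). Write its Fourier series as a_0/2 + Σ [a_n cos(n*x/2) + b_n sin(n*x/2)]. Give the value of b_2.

-5/pi

b_2 = (1/(2*pi)) ∫_{-2*pi}^{2*pi} v(x) sin(x) dx.
Split the integral at the breakpoints.
Directly, an antiderivative of (-5) sin(x) is 5*cos(x); evaluating from -2*pi to -pi: ∫_{-2*pi}^{-pi} (-5) sin(x) dx = (-5) - (5) = -10.
Directly, an antiderivative of (-5) sin(x) is 5*cos(x); evaluating from -pi to pi: ∫_{-pi}^{pi} (-5) sin(x) dx = (-5) - (-5) = 0.
∫_{pi}^{2*pi} (0) sin(x) dx = 0.
Summing the pieces and multiplying by (1/(2*pi)) gives b_2 = -5/pi.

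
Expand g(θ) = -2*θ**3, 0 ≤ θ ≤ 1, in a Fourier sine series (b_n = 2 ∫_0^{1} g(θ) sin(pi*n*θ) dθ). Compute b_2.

b_2 = 2 ∫_0^{1} (-2*θ**3) sin(2*pi*θ) dθ.
Integrating by parts three times (tabular method), an antiderivative of (-2*θ**3) sin(2*pi*θ) is θ**3*cos(2*pi*θ)/pi - 3*θ**2*sin(2*pi*θ)/(2*pi**2) - 3*θ*cos(2*pi*θ)/(2*pi**3) + 3*sin(2*pi*θ)/(4*pi**4); evaluating from 0 to 1: ∫_{0}^{1} (-2*θ**3) sin(2*pi*θ) dθ = ((-3/2 + pi**2)/pi**3) - (0) = (-3/2 + pi**2)/pi**3.
Hence b_2 = 2·((-3/2 + pi**2)/pi**3) = -3/pi**3 + 2/pi.

-3/pi**3 + 2/pi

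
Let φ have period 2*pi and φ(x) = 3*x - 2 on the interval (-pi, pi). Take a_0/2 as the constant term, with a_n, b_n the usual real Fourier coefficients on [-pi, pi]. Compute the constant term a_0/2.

-2

a_0 = 1/pi ∫_{-pi}^{pi} φ(x) dx = 1/pi · (-4*pi) = -4.
So the constant term a_0/2 = -2.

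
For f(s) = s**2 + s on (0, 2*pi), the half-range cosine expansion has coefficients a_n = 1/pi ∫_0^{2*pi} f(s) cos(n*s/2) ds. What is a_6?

4/9

a_6 = 1/pi ∫_0^{2*pi} (s**2 + s) cos(3*s) ds.
Integrating by parts twice (tabular method), an antiderivative of (s**2 + s) cos(3*s) is s**2*sin(3*s)/3 + s*sin(3*s)/3 + 2*s*cos(3*s)/9 - 2*sin(3*s)/27 + cos(3*s)/9; evaluating from 0 to 2*pi: ∫_{0}^{2*pi} (s**2 + s) cos(3*s) ds = (1/9 + 4*pi/9) - (1/9) = 4*pi/9.
Hence a_6 = (1/pi)·(4*pi/9) = 4/9.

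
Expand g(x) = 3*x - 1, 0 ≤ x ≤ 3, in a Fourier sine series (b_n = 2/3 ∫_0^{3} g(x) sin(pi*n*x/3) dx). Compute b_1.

b_1 = 2/3 ∫_0^{3} (3*x - 1) sin(pi*x/3) dx.
Integrating by parts (boundary term plus one more integral), an antiderivative of (3*x - 1) sin(pi*x/3) is -9*x*cos(pi*x/3)/pi + 27*sin(pi*x/3)/pi**2 + 3*cos(pi*x/3)/pi; evaluating from 0 to 3: ∫_{0}^{3} (3*x - 1) sin(pi*x/3) dx = (24/pi) - (3/pi) = 21/pi.
Hence b_1 = (2/3)·(21/pi) = 14/pi.

14/pi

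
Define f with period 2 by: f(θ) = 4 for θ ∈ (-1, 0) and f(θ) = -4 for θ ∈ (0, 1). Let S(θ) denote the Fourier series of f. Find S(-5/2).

θ = -5/2 differs from θ = -1/2 by -1 full period(s), and the series is 2-periodic.
f is continuous at θ = -1/2 with value 4, so the series converges to 4 there.

4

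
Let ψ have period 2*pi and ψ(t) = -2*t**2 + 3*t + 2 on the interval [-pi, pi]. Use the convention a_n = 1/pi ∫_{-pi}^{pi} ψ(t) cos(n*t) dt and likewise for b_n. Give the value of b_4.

b_4 = 1/pi ∫_{-pi}^{pi} ψ(t) sin(4*t) dt.
Integrating by parts twice (tabular method), an antiderivative of (-2*t**2 + 3*t + 2) sin(4*t) is t**2*cos(4*t)/2 - t*sin(4*t)/4 - 3*t*cos(4*t)/4 + 3*sin(4*t)/16 - 9*cos(4*t)/16; evaluating from -pi to pi: ∫_{-pi}^{pi} (-2*t**2 + 3*t + 2) sin(4*t) dt = (-3*pi/4 - 9/16 + pi**2/2) - (-9/16 + 3*pi/4 + pi**2/2) = -3*pi/2.
Hence b_4 = (1/pi)·(-3*pi/2) = -3/2.

-3/2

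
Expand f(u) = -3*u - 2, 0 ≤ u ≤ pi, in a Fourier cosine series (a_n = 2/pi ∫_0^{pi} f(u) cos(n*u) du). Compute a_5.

a_5 = 2/pi ∫_0^{pi} (-3*u - 2) cos(5*u) du.
Integrating by parts (boundary term plus one more integral), an antiderivative of (-3*u - 2) cos(5*u) is -3*u*sin(5*u)/5 - 2*sin(5*u)/5 - 3*cos(5*u)/25; evaluating from 0 to pi: ∫_{0}^{pi} (-3*u - 2) cos(5*u) du = (3/25) - (-3/25) = 6/25.
Hence a_5 = (2/pi)·(6/25) = 12/(25*pi).

12/(25*pi)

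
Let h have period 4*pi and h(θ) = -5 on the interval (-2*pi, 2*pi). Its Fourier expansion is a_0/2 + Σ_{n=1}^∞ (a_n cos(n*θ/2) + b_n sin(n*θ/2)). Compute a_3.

0

a_3 = (1/(2*pi)) ∫_{-2*pi}^{2*pi} h(θ) cos(3*θ/2) dθ.
h is even and cos(3*θ/2) is even, so the integrand is even and a_3 = 1/pi ∫_0^{2*pi} h(θ) cos(3*θ/2) dθ.
Directly, an antiderivative of (-5) cos(3*θ/2) is -10*sin(3*θ/2)/3; evaluating from 0 to 2*pi: ∫_{0}^{2*pi} (-5) cos(3*θ/2) dθ = (0) - (0) = 0.
Hence a_3 = (1/pi)·(0) = 0.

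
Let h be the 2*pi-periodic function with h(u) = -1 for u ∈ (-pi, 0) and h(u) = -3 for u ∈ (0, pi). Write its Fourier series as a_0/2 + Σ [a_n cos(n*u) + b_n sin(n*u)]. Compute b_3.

b_3 = 1/pi ∫_{-pi}^{pi} h(u) sin(3*u) du.
Split the integral at the breakpoints.
Directly, an antiderivative of (-1) sin(3*u) is cos(3*u)/3; evaluating from -pi to 0: ∫_{-pi}^{0} (-1) sin(3*u) du = (1/3) - (-1/3) = 2/3.
Directly, an antiderivative of (-3) sin(3*u) is cos(3*u); evaluating from 0 to pi: ∫_{0}^{pi} (-3) sin(3*u) du = (-1) - (1) = -2.
Summing the pieces and multiplying by (1/pi) gives b_3 = -4/(3*pi).

-4/(3*pi)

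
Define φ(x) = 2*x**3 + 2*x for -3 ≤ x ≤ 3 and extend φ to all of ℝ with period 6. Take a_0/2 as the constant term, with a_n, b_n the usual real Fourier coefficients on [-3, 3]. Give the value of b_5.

b_5 = 1/3 ∫_{-3}^{3} φ(x) sin(5*pi*x/3) dx.
φ is odd and sin(5*pi*x/3) is odd, so the integrand is even and b_5 = 2/3 ∫_0^{3} φ(x) sin(5*pi*x/3) dx.
Integrating by parts three times (tabular method), an antiderivative of (2*x**3 + 2*x) sin(5*pi*x/3) is -6*x**3*cos(5*pi*x/3)/(5*pi) + 54*x**2*sin(5*pi*x/3)/(25*pi**2) - 6*x*cos(5*pi*x/3)/(5*pi) + 324*x*cos(5*pi*x/3)/(125*pi**3) - 972*sin(5*pi*x/3)/(625*pi**4) + 18*sin(5*pi*x/3)/(25*pi**2); evaluating from 0 to 3: ∫_{0}^{3} (2*x**3 + 2*x) sin(5*pi*x/3) dx = (-972/(125*pi**3) + 36/pi) - (0) = -972/(125*pi**3) + 36/pi.
Hence b_5 = (2/3)·(-972/(125*pi**3) + 36/pi) = -648/(125*pi**3) + 24/pi.

-648/(125*pi**3) + 24/pi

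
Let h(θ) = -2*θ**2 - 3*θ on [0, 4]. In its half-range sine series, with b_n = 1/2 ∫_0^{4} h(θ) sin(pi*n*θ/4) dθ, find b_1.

-88/pi + 256/pi**3

b_1 = 1/2 ∫_0^{4} (-2*θ**2 - 3*θ) sin(pi*θ/4) dθ.
Integrating by parts twice (tabular method), an antiderivative of (-2*θ**2 - 3*θ) sin(pi*θ/4) is 8*θ**2*cos(pi*θ/4)/pi - 64*θ*sin(pi*θ/4)/pi**2 + 12*θ*cos(pi*θ/4)/pi - 48*sin(pi*θ/4)/pi**2 - 256*cos(pi*θ/4)/pi**3; evaluating from 0 to 4: ∫_{0}^{4} (-2*θ**2 - 3*θ) sin(pi*θ/4) dθ = (-176/pi + 256/pi**3) - (-256/pi**3) = -176/pi + 512/pi**3.
Hence b_1 = (1/2)·(-176/pi + 512/pi**3) = -88/pi + 256/pi**3.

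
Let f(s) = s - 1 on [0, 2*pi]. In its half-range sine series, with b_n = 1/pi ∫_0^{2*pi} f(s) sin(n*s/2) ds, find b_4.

-1

b_4 = 1/pi ∫_0^{2*pi} (s - 1) sin(2*s) ds.
Integrating by parts (boundary term plus one more integral), an antiderivative of (s - 1) sin(2*s) is -s*cos(2*s)/2 + sin(2*s)/4 + cos(2*s)/2; evaluating from 0 to 2*pi: ∫_{0}^{2*pi} (s - 1) sin(2*s) ds = (1/2 - pi) - (1/2) = -pi.
Hence b_4 = (1/pi)·(-pi) = -1.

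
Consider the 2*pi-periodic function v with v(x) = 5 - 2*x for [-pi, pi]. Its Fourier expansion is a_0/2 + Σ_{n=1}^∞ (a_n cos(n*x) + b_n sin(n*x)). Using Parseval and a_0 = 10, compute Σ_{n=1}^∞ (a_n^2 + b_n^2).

Parseval: a_0^2/2 + Σ_{n≥1} (a_n^2+b_n^2) = 1/pi ∫_{-pi}^{pi} v(x)^2 dx = 8*pi**2/3 + 50.
Subtract a_0^2/2 = 50: Σ (a_n^2+b_n^2) = 8*pi**2/3.

8*pi**2/3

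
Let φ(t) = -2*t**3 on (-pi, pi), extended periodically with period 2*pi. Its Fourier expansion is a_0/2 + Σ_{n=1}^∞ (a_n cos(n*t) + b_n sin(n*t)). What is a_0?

0

a_0 = 1/pi ∫_{-pi}^{pi} φ(t) dt = 1/pi · (0) = 0.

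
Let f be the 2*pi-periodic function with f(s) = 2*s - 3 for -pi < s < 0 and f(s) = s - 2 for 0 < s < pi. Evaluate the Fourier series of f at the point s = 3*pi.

-5/2 - pi/2

s = 3*pi differs from s = pi by 1 full period(s), and the series is 2*pi-periodic.
At s = pi the one-sided limits are f(pi^-) = -2 + pi and f(pi^+) = -2*pi - 3.
By Dirichlet's theorem the series converges to their average, [(-2 + pi) + (-2*pi - 3)]/2 = -5/2 - pi/2.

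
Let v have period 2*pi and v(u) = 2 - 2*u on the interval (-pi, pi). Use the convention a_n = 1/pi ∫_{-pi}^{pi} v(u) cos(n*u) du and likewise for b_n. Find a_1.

0

a_1 = 1/pi ∫_{-pi}^{pi} v(u) cos(u) du.
Integrating by parts (boundary term plus one more integral), an antiderivative of (2 - 2*u) cos(u) is -2*u*sin(u) + 2*sin(u) - 2*cos(u); evaluating from -pi to pi: ∫_{-pi}^{pi} (2 - 2*u) cos(u) du = (2) - (2) = 0.
Hence a_1 = (1/pi)·(0) = 0.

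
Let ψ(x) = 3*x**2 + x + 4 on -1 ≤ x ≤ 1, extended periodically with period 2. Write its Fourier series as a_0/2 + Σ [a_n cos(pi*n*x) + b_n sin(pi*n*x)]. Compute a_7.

-12/(49*pi**2)

a_7 = ∫_{-1}^{1} ψ(x) cos(7*pi*x) dx.
Integrating by parts twice (tabular method), an antiderivative of (3*x**2 + x + 4) cos(7*pi*x) is 3*x**2*sin(7*pi*x)/(7*pi) + x*sin(7*pi*x)/(7*pi) + 6*x*cos(7*pi*x)/(49*pi**2) - 6*sin(7*pi*x)/(343*pi**3) + 4*sin(7*pi*x)/(7*pi) + cos(7*pi*x)/(49*pi**2); evaluating from -1 to 1: ∫_{-1}^{1} (3*x**2 + x + 4) cos(7*pi*x) dx = (-1/(7*pi**2)) - (5/(49*pi**2)) = -12/(49*pi**2).
Hence a_7 = -12/(49*pi**2).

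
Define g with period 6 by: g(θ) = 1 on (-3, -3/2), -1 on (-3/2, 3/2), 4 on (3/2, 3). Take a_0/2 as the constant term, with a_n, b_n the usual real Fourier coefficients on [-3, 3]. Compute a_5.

-7/(5*pi)

a_5 = 1/3 ∫_{-3}^{3} g(θ) cos(5*pi*θ/3) dθ.
Split the integral at the breakpoints.
Directly, an antiderivative of (1) cos(5*pi*θ/3) is 3*sin(5*pi*θ/3)/(5*pi); evaluating from -3 to -3/2: ∫_{-3}^{-3/2} (1) cos(5*pi*θ/3) dθ = (-3/(5*pi)) - (0) = -3/(5*pi).
Directly, an antiderivative of (-1) cos(5*pi*θ/3) is -3*sin(5*pi*θ/3)/(5*pi); evaluating from -3/2 to 3/2: ∫_{-3/2}^{3/2} (-1) cos(5*pi*θ/3) dθ = (-3/(5*pi)) - (3/(5*pi)) = -6/(5*pi).
Directly, an antiderivative of (4) cos(5*pi*θ/3) is 12*sin(5*pi*θ/3)/(5*pi); evaluating from 3/2 to 3: ∫_{3/2}^{3} (4) cos(5*pi*θ/3) dθ = (0) - (12/(5*pi)) = -12/(5*pi).
Summing the pieces and multiplying by (1/3) gives a_5 = -7/(5*pi).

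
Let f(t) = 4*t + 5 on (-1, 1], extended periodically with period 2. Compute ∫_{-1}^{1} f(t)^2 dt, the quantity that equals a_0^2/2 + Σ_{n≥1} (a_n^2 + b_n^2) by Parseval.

∫_{-1}^{1} f(t)^2 dt = 182/3.

182/3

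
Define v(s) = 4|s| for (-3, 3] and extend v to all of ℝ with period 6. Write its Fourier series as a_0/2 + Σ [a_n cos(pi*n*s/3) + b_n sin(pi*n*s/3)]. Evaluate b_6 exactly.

b_6 = 1/3 ∫_{-3}^{3} v(s) sin(2*pi*s) ds.
v is even and sin(2*pi*s) is odd, so the integrand is odd over a symmetric interval and the integral vanishes.

0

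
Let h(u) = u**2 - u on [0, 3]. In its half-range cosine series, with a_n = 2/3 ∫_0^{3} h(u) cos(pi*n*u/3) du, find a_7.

-24/(49*pi**2)

a_7 = 2/3 ∫_0^{3} (u**2 - u) cos(7*pi*u/3) du.
Integrating by parts twice (tabular method), an antiderivative of (u**2 - u) cos(7*pi*u/3) is 3*u**2*sin(7*pi*u/3)/(7*pi) - 3*u*sin(7*pi*u/3)/(7*pi) + 18*u*cos(7*pi*u/3)/(49*pi**2) - 54*sin(7*pi*u/3)/(343*pi**3) - 9*cos(7*pi*u/3)/(49*pi**2); evaluating from 0 to 3: ∫_{0}^{3} (u**2 - u) cos(7*pi*u/3) du = (-45/(49*pi**2)) - (-9/(49*pi**2)) = -36/(49*pi**2).
Hence a_7 = (2/3)·(-36/(49*pi**2)) = -24/(49*pi**2).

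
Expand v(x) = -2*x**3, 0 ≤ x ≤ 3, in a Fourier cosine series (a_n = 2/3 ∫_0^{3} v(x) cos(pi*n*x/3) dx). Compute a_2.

a_2 = 2/3 ∫_0^{3} (-2*x**3) cos(2*pi*x/3) dx.
Integrating by parts three times (tabular method), an antiderivative of (-2*x**3) cos(2*pi*x/3) is -3*x**3*sin(2*pi*x/3)/pi - 27*x**2*cos(2*pi*x/3)/(2*pi**2) + 81*x*sin(2*pi*x/3)/(2*pi**3) + 243*cos(2*pi*x/3)/(4*pi**4); evaluating from 0 to 3: ∫_{0}^{3} (-2*x**3) cos(2*pi*x/3) dx = (243*(1 - 2*pi**2)/(4*pi**4)) - (243/(4*pi**4)) = -243/(2*pi**2).
Hence a_2 = (2/3)·(-243/(2*pi**2)) = -81/pi**2.

-81/pi**2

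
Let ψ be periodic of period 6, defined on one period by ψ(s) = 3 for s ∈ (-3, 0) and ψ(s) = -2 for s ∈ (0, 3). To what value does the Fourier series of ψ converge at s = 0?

At s = 0 the one-sided limits are ψ(0^-) = 3 and ψ(0^+) = -2.
By Dirichlet's theorem the series converges to their average, [(3) + (-2)]/2 = 1/2.

1/2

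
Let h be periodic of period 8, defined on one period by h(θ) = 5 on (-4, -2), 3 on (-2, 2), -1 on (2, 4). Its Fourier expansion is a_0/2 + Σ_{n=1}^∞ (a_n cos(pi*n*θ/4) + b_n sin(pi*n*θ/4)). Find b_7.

-6/(7*pi)

b_7 = 1/4 ∫_{-4}^{4} h(θ) sin(7*pi*θ/4) dθ.
Split the integral at the breakpoints.
Directly, an antiderivative of (5) sin(7*pi*θ/4) is -20*cos(7*pi*θ/4)/(7*pi); evaluating from -4 to -2: ∫_{-4}^{-2} (5) sin(7*pi*θ/4) dθ = (0) - (20/(7*pi)) = -20/(7*pi).
Directly, an antiderivative of (3) sin(7*pi*θ/4) is -12*cos(7*pi*θ/4)/(7*pi); evaluating from -2 to 2: ∫_{-2}^{2} (3) sin(7*pi*θ/4) dθ = (0) - (0) = 0.
Directly, an antiderivative of (-1) sin(7*pi*θ/4) is 4*cos(7*pi*θ/4)/(7*pi); evaluating from 2 to 4: ∫_{2}^{4} (-1) sin(7*pi*θ/4) dθ = (-4/(7*pi)) - (0) = -4/(7*pi).
Summing the pieces and multiplying by (1/4) gives b_7 = -6/(7*pi).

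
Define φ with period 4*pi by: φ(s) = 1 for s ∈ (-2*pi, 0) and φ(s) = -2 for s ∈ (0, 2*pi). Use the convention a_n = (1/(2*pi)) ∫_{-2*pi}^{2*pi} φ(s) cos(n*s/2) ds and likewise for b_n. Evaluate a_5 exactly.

0

a_5 = (1/(2*pi)) ∫_{-2*pi}^{2*pi} φ(s) cos(5*s/2) ds.
Split the integral at the breakpoints.
Directly, an antiderivative of (1) cos(5*s/2) is 2*sin(5*s/2)/5; evaluating from -2*pi to 0: ∫_{-2*pi}^{0} (1) cos(5*s/2) ds = (0) - (0) = 0.
Directly, an antiderivative of (-2) cos(5*s/2) is -4*sin(5*s/2)/5; evaluating from 0 to 2*pi: ∫_{0}^{2*pi} (-2) cos(5*s/2) ds = (0) - (0) = 0.
Summing the pieces and multiplying by (1/(2*pi)) gives a_5 = 0.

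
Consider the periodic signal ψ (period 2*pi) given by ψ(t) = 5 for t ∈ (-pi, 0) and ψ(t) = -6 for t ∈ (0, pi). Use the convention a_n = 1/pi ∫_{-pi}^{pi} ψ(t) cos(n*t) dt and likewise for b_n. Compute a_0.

-1

a_0 = 1/pi ∫_{-pi}^{pi} ψ(t) dt = 1/pi · (-pi) = -1.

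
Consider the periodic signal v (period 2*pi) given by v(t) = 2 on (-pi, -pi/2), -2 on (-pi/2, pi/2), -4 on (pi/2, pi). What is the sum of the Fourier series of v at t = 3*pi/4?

v is continuous at t = 3*pi/4 with value -4, so the series converges to -4 there.

-4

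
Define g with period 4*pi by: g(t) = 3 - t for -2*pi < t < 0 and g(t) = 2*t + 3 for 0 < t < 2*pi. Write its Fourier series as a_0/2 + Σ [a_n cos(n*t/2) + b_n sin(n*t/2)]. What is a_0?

6 + 3*pi

a_0 = (1/(2*pi)) ∫_{-2*pi}^{2*pi} g(t) dt = (1/(2*pi)) · (6*pi*(2 + pi)) = 6 + 3*pi.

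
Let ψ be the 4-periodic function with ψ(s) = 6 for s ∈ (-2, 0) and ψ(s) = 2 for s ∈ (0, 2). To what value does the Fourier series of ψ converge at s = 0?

4

At s = 0 the one-sided limits are ψ(0^-) = 6 and ψ(0^+) = 2.
By Dirichlet's theorem the series converges to their average, [(6) + (2)]/2 = 4.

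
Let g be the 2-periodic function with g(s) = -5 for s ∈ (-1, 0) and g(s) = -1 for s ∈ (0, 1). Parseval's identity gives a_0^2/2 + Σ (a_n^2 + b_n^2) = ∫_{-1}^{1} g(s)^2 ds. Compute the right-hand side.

26

∫_{-1}^{1} g(s)^2 ds = 26.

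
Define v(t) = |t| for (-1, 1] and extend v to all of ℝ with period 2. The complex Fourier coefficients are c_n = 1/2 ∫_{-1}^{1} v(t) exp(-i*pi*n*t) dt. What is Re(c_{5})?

Since v is real-valued, Re(c_{5}) = 1/2 ∫_{-1}^{1} v(t) cos(5*pi*t) dt = a_{5}/2.
v is even and cos(5*pi*t) is even, so the integrand is even: ∫_{-1}^{1} v(t) cos(5*pi*t) dt = 2∫_0^{1} v(t) cos(5*pi*t) dt.
Integrating by parts (boundary term plus one more integral), an antiderivative of (t) cos(5*pi*t) is t*sin(5*pi*t)/(5*pi) + cos(5*pi*t)/(25*pi**2); evaluating from 0 to 1: ∫_{0}^{1} (t) cos(5*pi*t) dt = (-1/(25*pi**2)) - (1/(25*pi**2)) = -2/(25*pi**2).
So ∫_{-1}^{1} v(t) cos(5*pi*t) dt = -4/(25*pi**2).
Hence Re(c_{5}) = (1/2)·(-4/(25*pi**2)) = -2/(25*pi**2).

-2/(25*pi**2)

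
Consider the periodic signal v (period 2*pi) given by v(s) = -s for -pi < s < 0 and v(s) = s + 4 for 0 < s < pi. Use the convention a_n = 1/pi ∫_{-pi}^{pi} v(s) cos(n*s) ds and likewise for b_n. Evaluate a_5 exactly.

-4/(25*pi)

a_5 = 1/pi ∫_{-pi}^{pi} v(s) cos(5*s) ds.
Split the integral at the breakpoints.
Integrating by parts (boundary term plus one more integral), an antiderivative of (-s) cos(5*s) is -s*sin(5*s)/5 - cos(5*s)/25; evaluating from -pi to 0: ∫_{-pi}^{0} (-s) cos(5*s) ds = (-1/25) - (1/25) = -2/25.
Integrating by parts (boundary term plus one more integral), an antiderivative of (s + 4) cos(5*s) is s*sin(5*s)/5 + 4*sin(5*s)/5 + cos(5*s)/25; evaluating from 0 to pi: ∫_{0}^{pi} (s + 4) cos(5*s) ds = (-1/25) - (1/25) = -2/25.
Summing the pieces and multiplying by (1/pi) gives a_5 = -4/(25*pi).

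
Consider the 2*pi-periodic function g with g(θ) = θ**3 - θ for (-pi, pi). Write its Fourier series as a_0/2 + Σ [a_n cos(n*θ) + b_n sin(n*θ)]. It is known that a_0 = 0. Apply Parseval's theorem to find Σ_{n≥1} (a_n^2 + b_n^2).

Parseval: a_0^2/2 + Σ_{n≥1} (a_n^2+b_n^2) = 1/pi ∫_{-pi}^{pi} g(θ)^2 dθ = 2*pi**2*(-42*pi**2 + 35 + 15*pi**4)/105.
Subtract a_0^2/2 = 0: Σ (a_n^2+b_n^2) = 2*pi**2*(-42*pi**2 + 35 + 15*pi**4)/105.

2*pi**2*(-42*pi**2 + 35 + 15*pi**4)/105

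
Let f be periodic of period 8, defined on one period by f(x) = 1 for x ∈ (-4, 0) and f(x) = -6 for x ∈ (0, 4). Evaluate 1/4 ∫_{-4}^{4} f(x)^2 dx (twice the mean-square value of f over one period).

37

1/4 ∫_{-4}^{4} f(x)^2 dx = 1/4 · (148) = 37.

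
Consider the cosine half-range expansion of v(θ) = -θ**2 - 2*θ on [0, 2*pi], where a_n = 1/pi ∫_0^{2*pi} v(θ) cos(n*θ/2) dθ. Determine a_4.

a_4 = 1/pi ∫_0^{2*pi} (-θ**2 - 2*θ) cos(2*θ) dθ.
Integrating by parts twice (tabular method), an antiderivative of (-θ**2 - 2*θ) cos(2*θ) is -θ**2*sin(2*θ)/2 - θ*sin(2*θ) - θ*cos(2*θ)/2 + sin(2*θ)/4 - cos(2*θ)/2; evaluating from 0 to 2*pi: ∫_{0}^{2*pi} (-θ**2 - 2*θ) cos(2*θ) dθ = (-pi - 1/2) - (-1/2) = -pi.
Hence a_4 = (1/pi)·(-pi) = -1.

-1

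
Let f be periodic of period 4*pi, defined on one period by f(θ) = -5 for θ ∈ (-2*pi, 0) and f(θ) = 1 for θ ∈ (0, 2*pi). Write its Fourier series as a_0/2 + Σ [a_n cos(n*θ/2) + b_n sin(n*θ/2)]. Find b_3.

4/pi

b_3 = (1/(2*pi)) ∫_{-2*pi}^{2*pi} f(θ) sin(3*θ/2) dθ.
Split the integral at the breakpoints.
Directly, an antiderivative of (-5) sin(3*θ/2) is 10*cos(3*θ/2)/3; evaluating from -2*pi to 0: ∫_{-2*pi}^{0} (-5) sin(3*θ/2) dθ = (10/3) - (-10/3) = 20/3.
Directly, an antiderivative of (1) sin(3*θ/2) is -2*cos(3*θ/2)/3; evaluating from 0 to 2*pi: ∫_{0}^{2*pi} (1) sin(3*θ/2) dθ = (2/3) - (-2/3) = 4/3.
Summing the pieces and multiplying by (1/(2*pi)) gives b_3 = 4/pi.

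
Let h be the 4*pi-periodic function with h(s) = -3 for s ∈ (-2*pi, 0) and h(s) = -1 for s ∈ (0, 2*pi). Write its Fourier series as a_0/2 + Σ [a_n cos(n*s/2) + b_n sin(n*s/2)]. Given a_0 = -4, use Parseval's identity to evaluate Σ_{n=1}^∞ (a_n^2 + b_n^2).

Parseval: a_0^2/2 + Σ_{n≥1} (a_n^2+b_n^2) = (1/(2*pi)) ∫_{-2*pi}^{2*pi} h(s)^2 ds = 10.
Subtract a_0^2/2 = 8: Σ (a_n^2+b_n^2) = 2.

2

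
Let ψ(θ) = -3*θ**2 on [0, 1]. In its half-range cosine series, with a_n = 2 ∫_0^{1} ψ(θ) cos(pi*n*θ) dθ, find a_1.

12/pi**2

a_1 = 2 ∫_0^{1} (-3*θ**2) cos(pi*θ) dθ.
Integrating by parts twice (tabular method), an antiderivative of (-3*θ**2) cos(pi*θ) is -3*θ**2*sin(pi*θ)/pi - 6*θ*cos(pi*θ)/pi**2 + 6*sin(pi*θ)/pi**3; evaluating from 0 to 1: ∫_{0}^{1} (-3*θ**2) cos(pi*θ) dθ = (6/pi**2) - (0) = 6/pi**2.
Hence a_1 = 2·(6/pi**2) = 12/pi**2.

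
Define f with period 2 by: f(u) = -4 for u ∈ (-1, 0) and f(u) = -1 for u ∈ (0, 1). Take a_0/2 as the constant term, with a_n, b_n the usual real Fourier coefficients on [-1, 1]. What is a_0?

a_0 = ∫_{-1}^{1} f(u) du = -5.

-5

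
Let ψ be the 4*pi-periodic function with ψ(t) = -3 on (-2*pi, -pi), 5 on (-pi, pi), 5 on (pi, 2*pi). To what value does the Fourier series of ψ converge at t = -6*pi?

1

t = -6*pi differs from t = 2*pi by -2 full period(s), and the series is 4*pi-periodic.
At t = 2*pi the one-sided limits are ψ(2*pi^-) = 5 and ψ(2*pi^+) = -3.
By Dirichlet's theorem the series converges to their average, [(5) + (-3)]/2 = 1.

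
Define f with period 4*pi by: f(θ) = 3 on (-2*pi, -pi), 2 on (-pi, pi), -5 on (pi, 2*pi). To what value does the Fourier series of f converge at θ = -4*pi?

θ = -4*pi differs from θ = 0 by -1 full period(s), and the series is 4*pi-periodic.
f is continuous at θ = 0 with value 2, so the series converges to 2 there.

2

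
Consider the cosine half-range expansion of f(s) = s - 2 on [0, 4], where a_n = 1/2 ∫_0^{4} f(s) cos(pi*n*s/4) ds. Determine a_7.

a_7 = 1/2 ∫_0^{4} (s - 2) cos(7*pi*s/4) ds.
Integrating by parts (boundary term plus one more integral), an antiderivative of (s - 2) cos(7*pi*s/4) is 4*s*sin(7*pi*s/4)/(7*pi) - 8*sin(7*pi*s/4)/(7*pi) + 16*cos(7*pi*s/4)/(49*pi**2); evaluating from 0 to 4: ∫_{0}^{4} (s - 2) cos(7*pi*s/4) ds = (-16/(49*pi**2)) - (16/(49*pi**2)) = -32/(49*pi**2).
Hence a_7 = (1/2)·(-32/(49*pi**2)) = -16/(49*pi**2).

-16/(49*pi**2)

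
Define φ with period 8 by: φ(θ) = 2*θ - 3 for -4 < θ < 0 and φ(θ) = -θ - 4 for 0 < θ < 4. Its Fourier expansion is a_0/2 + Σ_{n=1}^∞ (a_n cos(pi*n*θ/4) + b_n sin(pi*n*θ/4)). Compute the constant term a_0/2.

a_0 = 1/4 ∫_{-4}^{4} φ(θ) dθ = 1/4 · (-52) = -13.
So the constant term a_0/2 = -13/2.

-13/2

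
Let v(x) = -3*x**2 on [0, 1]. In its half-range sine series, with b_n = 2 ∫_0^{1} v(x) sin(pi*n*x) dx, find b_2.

b_2 = 2 ∫_0^{1} (-3*x**2) sin(2*pi*x) dx.
Integrating by parts twice (tabular method), an antiderivative of (-3*x**2) sin(2*pi*x) is 3*x**2*cos(2*pi*x)/(2*pi) - 3*x*sin(2*pi*x)/(2*pi**2) - 3*cos(2*pi*x)/(4*pi**3); evaluating from 0 to 1: ∫_{0}^{1} (-3*x**2) sin(2*pi*x) dx = (3*(-1 + 2*pi**2)/(4*pi**3)) - (-3/(4*pi**3)) = 3/(2*pi).
Hence b_2 = 2·(3/(2*pi)) = 3/pi.

3/pi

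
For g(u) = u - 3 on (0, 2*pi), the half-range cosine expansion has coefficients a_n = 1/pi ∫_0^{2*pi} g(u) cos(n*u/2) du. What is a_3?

-8/(9*pi)

a_3 = 1/pi ∫_0^{2*pi} (u - 3) cos(3*u/2) du.
Integrating by parts (boundary term plus one more integral), an antiderivative of (u - 3) cos(3*u/2) is 2*u*sin(3*u/2)/3 - 2*sin(3*u/2) + 4*cos(3*u/2)/9; evaluating from 0 to 2*pi: ∫_{0}^{2*pi} (u - 3) cos(3*u/2) du = (-4/9) - (4/9) = -8/9.
Hence a_3 = (1/pi)·(-8/9) = -8/(9*pi).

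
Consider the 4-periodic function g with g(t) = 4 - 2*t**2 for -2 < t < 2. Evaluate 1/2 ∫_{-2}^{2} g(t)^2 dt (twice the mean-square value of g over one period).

1/2 ∫_{-2}^{2} g(t)^2 dt = 1/2 · (448/15) = 224/15.

224/15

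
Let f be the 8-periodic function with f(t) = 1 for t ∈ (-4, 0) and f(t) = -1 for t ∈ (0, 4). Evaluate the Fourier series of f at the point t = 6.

t = 6 differs from t = -2 by 1 full period(s), and the series is 8-periodic.
f is continuous at t = -2 with value 1, so the series converges to 1 there.

1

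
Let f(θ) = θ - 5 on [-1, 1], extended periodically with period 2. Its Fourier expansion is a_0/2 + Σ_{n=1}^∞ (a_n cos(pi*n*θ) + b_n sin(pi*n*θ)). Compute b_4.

b_4 = ∫_{-1}^{1} f(θ) sin(4*pi*θ) dθ.
Integrating by parts (boundary term plus one more integral), an antiderivative of (θ - 5) sin(4*pi*θ) is -θ*cos(4*pi*θ)/(4*pi) + sin(4*pi*θ)/(16*pi**2) + 5*cos(4*pi*θ)/(4*pi); evaluating from -1 to 1: ∫_{-1}^{1} (θ - 5) sin(4*pi*θ) dθ = (1/pi) - (3/(2*pi)) = -1/(2*pi).
Hence b_4 = -1/(2*pi).

-1/(2*pi)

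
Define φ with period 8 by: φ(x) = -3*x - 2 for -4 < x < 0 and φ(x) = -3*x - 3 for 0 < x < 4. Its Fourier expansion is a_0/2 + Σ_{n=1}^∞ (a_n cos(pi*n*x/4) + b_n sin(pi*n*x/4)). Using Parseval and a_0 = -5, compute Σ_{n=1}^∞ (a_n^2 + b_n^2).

217/2

Parseval: a_0^2/2 + Σ_{n≥1} (a_n^2+b_n^2) = 1/4 ∫_{-4}^{4} φ(x)^2 dx = 121.
Subtract a_0^2/2 = 25/2: Σ (a_n^2+b_n^2) = 217/2.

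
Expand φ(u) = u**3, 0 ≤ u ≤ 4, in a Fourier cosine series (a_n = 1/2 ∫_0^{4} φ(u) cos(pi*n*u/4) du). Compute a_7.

384*(4 - 49*pi**2)/(2401*pi**4)

a_7 = 1/2 ∫_0^{4} (u**3) cos(7*pi*u/4) du.
Integrating by parts three times (tabular method), an antiderivative of (u**3) cos(7*pi*u/4) is 4*u**3*sin(7*pi*u/4)/(7*pi) + 48*u**2*cos(7*pi*u/4)/(49*pi**2) - 384*u*sin(7*pi*u/4)/(343*pi**3) - 1536*cos(7*pi*u/4)/(2401*pi**4); evaluating from 0 to 4: ∫_{0}^{4} (u**3) cos(7*pi*u/4) du = (768*(2 - 49*pi**2)/(2401*pi**4)) - (-1536/(2401*pi**4)) = 768*(4 - 49*pi**2)/(2401*pi**4).
Hence a_7 = (1/2)·(768*(4 - 49*pi**2)/(2401*pi**4)) = 384*(4 - 49*pi**2)/(2401*pi**4).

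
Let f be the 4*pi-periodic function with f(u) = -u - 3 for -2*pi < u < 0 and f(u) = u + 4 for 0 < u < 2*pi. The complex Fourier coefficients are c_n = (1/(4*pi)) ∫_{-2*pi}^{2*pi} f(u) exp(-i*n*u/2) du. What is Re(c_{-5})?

Since f is real-valued, Re(c_{-5}) = (1/(4*pi)) ∫_{-2*pi}^{2*pi} f(u) cos(-5*u/2) du = a_{5}/2.
Split the integral at the breakpoints.
Integrating by parts (boundary term plus one more integral), an antiderivative of (-u - 3) cos(-5*u/2) is -2*u*sin(5*u/2)/5 - 6*sin(5*u/2)/5 - 4*cos(5*u/2)/25; evaluating from -2*pi to 0: ∫_{-2*pi}^{0} (-u - 3) cos(-5*u/2) du = (-4/25) - (4/25) = -8/25.
Integrating by parts (boundary term plus one more integral), an antiderivative of (u + 4) cos(-5*u/2) is 2*u*sin(5*u/2)/5 + 8*sin(5*u/2)/5 + 4*cos(5*u/2)/25; evaluating from 0 to 2*pi: ∫_{0}^{2*pi} (u + 4) cos(-5*u/2) du = (-4/25) - (4/25) = -8/25.
So ∫_{-2*pi}^{2*pi} f(u) cos(-5*u/2) du = -16/25.
Hence Re(c_{-5}) = (1/(4*pi))·(-16/25) = -4/(25*pi).

-4/(25*pi)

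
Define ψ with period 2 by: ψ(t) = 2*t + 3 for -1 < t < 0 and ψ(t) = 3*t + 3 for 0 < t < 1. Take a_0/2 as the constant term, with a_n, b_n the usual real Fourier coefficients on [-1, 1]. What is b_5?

b_5 = ∫_{-1}^{1} ψ(t) sin(5*pi*t) dt.
Split the integral at the breakpoints.
Integrating by parts (boundary term plus one more integral), an antiderivative of (2*t + 3) sin(5*pi*t) is -2*t*cos(5*pi*t)/(5*pi) + 2*sin(5*pi*t)/(25*pi**2) - 3*cos(5*pi*t)/(5*pi); evaluating from -1 to 0: ∫_{-1}^{0} (2*t + 3) sin(5*pi*t) dt = (-3/(5*pi)) - (1/(5*pi)) = -4/(5*pi).
Integrating by parts (boundary term plus one more integral), an antiderivative of (3*t + 3) sin(5*pi*t) is -3*t*cos(5*pi*t)/(5*pi) + 3*sin(5*pi*t)/(25*pi**2) - 3*cos(5*pi*t)/(5*pi); evaluating from 0 to 1: ∫_{0}^{1} (3*t + 3) sin(5*pi*t) dt = (6/(5*pi)) - (-3/(5*pi)) = 9/(5*pi).
Summing the pieces gives b_5 = 1/pi.

1/pi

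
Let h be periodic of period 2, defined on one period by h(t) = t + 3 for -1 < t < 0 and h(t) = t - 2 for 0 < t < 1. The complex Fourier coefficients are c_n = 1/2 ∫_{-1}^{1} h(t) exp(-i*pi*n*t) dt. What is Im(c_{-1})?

Since h is real-valued, Im(c_{-1}) = -1/2 ∫_{-1}^{1} h(t) sin(-pi*t) dt = b_{1}/2.
Split the integral at the breakpoints.
Integrating by parts (boundary term plus one more integral), an antiderivative of (t + 3) sin(-pi*t) is t*cos(pi*t)/pi - sin(pi*t)/pi**2 + 3*cos(pi*t)/pi; evaluating from -1 to 0: ∫_{-1}^{0} (t + 3) sin(-pi*t) dt = (3/pi) - (-2/pi) = 5/pi.
Integrating by parts (boundary term plus one more integral), an antiderivative of (t - 2) sin(-pi*t) is t*cos(pi*t)/pi - sin(pi*t)/pi**2 - 2*cos(pi*t)/pi; evaluating from 0 to 1: ∫_{0}^{1} (t - 2) sin(-pi*t) dt = (1/pi) - (-2/pi) = 3/pi.
So ∫_{-1}^{1} h(t) sin(-pi*t) dt = 8/pi.
Hence Im(c_{-1}) = (-1/2)·(8/pi) = -4/pi.

-4/pi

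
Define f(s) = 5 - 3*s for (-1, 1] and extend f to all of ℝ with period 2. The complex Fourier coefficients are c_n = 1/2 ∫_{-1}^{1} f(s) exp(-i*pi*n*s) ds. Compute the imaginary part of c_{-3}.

-1/pi

Since f is real-valued, Im(c_{-3}) = -1/2 ∫_{-1}^{1} f(s) sin(-3*pi*s) ds = b_{3}/2.
Integrating by parts (boundary term plus one more integral), an antiderivative of (5 - 3*s) sin(-3*pi*s) is -s*cos(3*pi*s)/pi + sin(3*pi*s)/(3*pi**2) + 5*cos(3*pi*s)/(3*pi); evaluating from -1 to 1: ∫_{-1}^{1} (5 - 3*s) sin(-3*pi*s) ds = (-2/(3*pi)) - (-8/(3*pi)) = 2/pi.
Hence Im(c_{-3}) = (-1/2)·(2/pi) = -1/pi.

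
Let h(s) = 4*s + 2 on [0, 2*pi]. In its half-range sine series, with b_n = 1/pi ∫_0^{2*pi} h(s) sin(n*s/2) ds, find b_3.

b_3 = 1/pi ∫_0^{2*pi} (4*s + 2) sin(3*s/2) ds.
Integrating by parts (boundary term plus one more integral), an antiderivative of (4*s + 2) sin(3*s/2) is -8*s*cos(3*s/2)/3 + 16*sin(3*s/2)/9 - 4*cos(3*s/2)/3; evaluating from 0 to 2*pi: ∫_{0}^{2*pi} (4*s + 2) sin(3*s/2) ds = (4/3 + 16*pi/3) - (-4/3) = 8/3 + 16*pi/3.
Hence b_3 = (1/pi)·(8/3 + 16*pi/3) = 8*(1 + 2*pi)/(3*pi).

8*(1 + 2*pi)/(3*pi)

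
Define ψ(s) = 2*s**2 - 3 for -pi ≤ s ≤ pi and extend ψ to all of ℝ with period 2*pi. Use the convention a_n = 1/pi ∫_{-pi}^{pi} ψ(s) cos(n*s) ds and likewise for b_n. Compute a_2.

2

a_2 = 1/pi ∫_{-pi}^{pi} ψ(s) cos(2*s) ds.
ψ is even and cos(2*s) is even, so the integrand is even and a_2 = 2/pi ∫_0^{pi} ψ(s) cos(2*s) ds.
Integrating by parts twice (tabular method), an antiderivative of (2*s**2 - 3) cos(2*s) is s**2*sin(2*s) + s*cos(2*s) - 2*sin(2*s); evaluating from 0 to pi: ∫_{0}^{pi} (2*s**2 - 3) cos(2*s) ds = (pi) - (0) = pi.
Hence a_2 = (2/pi)·(pi) = 2.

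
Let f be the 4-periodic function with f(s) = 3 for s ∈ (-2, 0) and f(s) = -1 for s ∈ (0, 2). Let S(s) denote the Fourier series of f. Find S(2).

At s = 2 the one-sided limits are f(2^-) = -1 and f(2^+) = 3.
By Dirichlet's theorem the series converges to their average, [(-1) + (3)]/2 = 1.

1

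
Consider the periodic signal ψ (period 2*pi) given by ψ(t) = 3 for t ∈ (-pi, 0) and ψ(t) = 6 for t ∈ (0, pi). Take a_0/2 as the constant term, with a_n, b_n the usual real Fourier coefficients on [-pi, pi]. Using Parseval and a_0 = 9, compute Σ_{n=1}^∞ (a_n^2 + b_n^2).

9/2

Parseval: a_0^2/2 + Σ_{n≥1} (a_n^2+b_n^2) = 1/pi ∫_{-pi}^{pi} ψ(t)^2 dt = 45.
Subtract a_0^2/2 = 81/2: Σ (a_n^2+b_n^2) = 9/2.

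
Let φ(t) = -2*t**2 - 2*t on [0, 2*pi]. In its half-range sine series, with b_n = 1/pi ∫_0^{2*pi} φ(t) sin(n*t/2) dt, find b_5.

8*(-50*pi**2 - 25*pi + 8)/(125*pi)

b_5 = 1/pi ∫_0^{2*pi} (-2*t**2 - 2*t) sin(5*t/2) dt.
Integrating by parts twice (tabular method), an antiderivative of (-2*t**2 - 2*t) sin(5*t/2) is 4*t**2*cos(5*t/2)/5 - 16*t*sin(5*t/2)/25 + 4*t*cos(5*t/2)/5 - 8*sin(5*t/2)/25 - 32*cos(5*t/2)/125; evaluating from 0 to 2*pi: ∫_{0}^{2*pi} (-2*t**2 - 2*t) sin(5*t/2) dt = (-16*pi**2/5 - 8*pi/5 + 32/125) - (-32/125) = -16*pi**2/5 - 8*pi/5 + 64/125.
Hence b_5 = (1/pi)·(-16*pi**2/5 - 8*pi/5 + 64/125) = 8*(-50*pi**2 - 25*pi + 8)/(125*pi).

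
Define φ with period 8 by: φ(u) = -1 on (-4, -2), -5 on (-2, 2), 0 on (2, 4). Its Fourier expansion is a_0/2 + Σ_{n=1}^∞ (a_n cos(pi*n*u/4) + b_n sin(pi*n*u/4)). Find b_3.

b_3 = 1/4 ∫_{-4}^{4} φ(u) sin(3*pi*u/4) du.
Split the integral at the breakpoints.
Directly, an antiderivative of (-1) sin(3*pi*u/4) is 4*cos(3*pi*u/4)/(3*pi); evaluating from -4 to -2: ∫_{-4}^{-2} (-1) sin(3*pi*u/4) du = (0) - (-4/(3*pi)) = 4/(3*pi).
Directly, an antiderivative of (-5) sin(3*pi*u/4) is 20*cos(3*pi*u/4)/(3*pi); evaluating from -2 to 2: ∫_{-2}^{2} (-5) sin(3*pi*u/4) du = (0) - (0) = 0.
∫_{2}^{4} (0) sin(3*pi*u/4) du = 0.
Summing the pieces and multiplying by (1/4) gives b_3 = 1/(3*pi).

1/(3*pi)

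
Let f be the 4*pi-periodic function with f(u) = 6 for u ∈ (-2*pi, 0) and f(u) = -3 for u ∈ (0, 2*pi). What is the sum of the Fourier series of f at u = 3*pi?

u = 3*pi differs from u = -pi by 1 full period(s), and the series is 4*pi-periodic.
f is continuous at u = -pi with value 6, so the series converges to 6 there.

6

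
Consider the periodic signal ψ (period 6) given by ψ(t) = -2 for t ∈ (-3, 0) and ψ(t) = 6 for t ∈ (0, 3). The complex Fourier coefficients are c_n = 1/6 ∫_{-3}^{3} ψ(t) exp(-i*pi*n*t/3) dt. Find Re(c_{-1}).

Since ψ is real-valued, Re(c_{-1}) = 1/6 ∫_{-3}^{3} ψ(t) cos(-pi*t/3) dt = a_{1}/2.
Split the integral at the breakpoints.
Directly, an antiderivative of (-2) cos(-pi*t/3) is -6*sin(pi*t/3)/pi; evaluating from -3 to 0: ∫_{-3}^{0} (-2) cos(-pi*t/3) dt = (0) - (0) = 0.
Directly, an antiderivative of (6) cos(-pi*t/3) is 18*sin(pi*t/3)/pi; evaluating from 0 to 3: ∫_{0}^{3} (6) cos(-pi*t/3) dt = (0) - (0) = 0.
So ∫_{-3}^{3} ψ(t) cos(-pi*t/3) dt = 0.
Hence Re(c_{-1}) = (1/6)·(0) = 0.

0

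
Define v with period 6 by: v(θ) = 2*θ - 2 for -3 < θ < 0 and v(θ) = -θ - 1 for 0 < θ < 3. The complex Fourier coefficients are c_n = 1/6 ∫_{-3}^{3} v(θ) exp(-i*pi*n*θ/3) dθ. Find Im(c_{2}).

3/(4*pi)

Since v is real-valued, Im(c_{2}) = -1/6 ∫_{-3}^{3} v(θ) sin(2*pi*θ/3) dθ = -b_{2}/2.
Split the integral at the breakpoints.
Integrating by parts (boundary term plus one more integral), an antiderivative of (2*θ - 2) sin(2*pi*θ/3) is -3*θ*cos(2*pi*θ/3)/pi + 9*sin(2*pi*θ/3)/(2*pi**2) + 3*cos(2*pi*θ/3)/pi; evaluating from -3 to 0: ∫_{-3}^{0} (2*θ - 2) sin(2*pi*θ/3) dθ = (3/pi) - (12/pi) = -9/pi.
Integrating by parts (boundary term plus one more integral), an antiderivative of (-θ - 1) sin(2*pi*θ/3) is 3*θ*cos(2*pi*θ/3)/(2*pi) - 9*sin(2*pi*θ/3)/(4*pi**2) + 3*cos(2*pi*θ/3)/(2*pi); evaluating from 0 to 3: ∫_{0}^{3} (-θ - 1) sin(2*pi*θ/3) dθ = (6/pi) - (3/(2*pi)) = 9/(2*pi).
So ∫_{-3}^{3} v(θ) sin(2*pi*θ/3) dθ = -9/(2*pi).
Hence Im(c_{2}) = (-1/6)·(-9/(2*pi)) = 3/(4*pi).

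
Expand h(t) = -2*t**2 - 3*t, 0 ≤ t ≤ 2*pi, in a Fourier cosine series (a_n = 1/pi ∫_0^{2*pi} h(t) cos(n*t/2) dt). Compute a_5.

a_5 = 1/pi ∫_0^{2*pi} (-2*t**2 - 3*t) cos(5*t/2) dt.
Integrating by parts twice (tabular method), an antiderivative of (-2*t**2 - 3*t) cos(5*t/2) is -4*t**2*sin(5*t/2)/5 - 6*t*sin(5*t/2)/5 - 16*t*cos(5*t/2)/25 + 32*sin(5*t/2)/125 - 12*cos(5*t/2)/25; evaluating from 0 to 2*pi: ∫_{0}^{2*pi} (-2*t**2 - 3*t) cos(5*t/2) dt = (12/25 + 32*pi/25) - (-12/25) = 24/25 + 32*pi/25.
Hence a_5 = (1/pi)·(24/25 + 32*pi/25) = 8*(3 + 4*pi)/(25*pi).

8*(3 + 4*pi)/(25*pi)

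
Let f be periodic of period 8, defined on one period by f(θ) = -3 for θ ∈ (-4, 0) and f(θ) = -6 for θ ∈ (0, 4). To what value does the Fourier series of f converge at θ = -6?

θ = -6 differs from θ = 2 by -1 full period(s), and the series is 8-periodic.
f is continuous at θ = 2 with value -6, so the series converges to -6 there.

-6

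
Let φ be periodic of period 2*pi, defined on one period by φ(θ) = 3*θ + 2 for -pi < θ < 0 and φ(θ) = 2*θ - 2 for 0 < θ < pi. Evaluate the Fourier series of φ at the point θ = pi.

-pi/2

At θ = pi the one-sided limits are φ(pi^-) = -2 + 2*pi and φ(pi^+) = 2 - 3*pi.
By Dirichlet's theorem the series converges to their average, [(-2 + 2*pi) + (2 - 3*pi)]/2 = -pi/2.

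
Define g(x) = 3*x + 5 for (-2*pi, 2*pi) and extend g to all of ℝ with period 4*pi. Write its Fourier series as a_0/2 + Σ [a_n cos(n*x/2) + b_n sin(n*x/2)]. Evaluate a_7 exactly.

a_7 = (1/(2*pi)) ∫_{-2*pi}^{2*pi} g(x) cos(7*x/2) dx.
Integrating by parts (boundary term plus one more integral), an antiderivative of (3*x + 5) cos(7*x/2) is 6*x*sin(7*x/2)/7 + 10*sin(7*x/2)/7 + 12*cos(7*x/2)/49; evaluating from -2*pi to 2*pi: ∫_{-2*pi}^{2*pi} (3*x + 5) cos(7*x/2) dx = (-12/49) - (-12/49) = 0.
Hence a_7 = (1/(2*pi))·(0) = 0.

0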